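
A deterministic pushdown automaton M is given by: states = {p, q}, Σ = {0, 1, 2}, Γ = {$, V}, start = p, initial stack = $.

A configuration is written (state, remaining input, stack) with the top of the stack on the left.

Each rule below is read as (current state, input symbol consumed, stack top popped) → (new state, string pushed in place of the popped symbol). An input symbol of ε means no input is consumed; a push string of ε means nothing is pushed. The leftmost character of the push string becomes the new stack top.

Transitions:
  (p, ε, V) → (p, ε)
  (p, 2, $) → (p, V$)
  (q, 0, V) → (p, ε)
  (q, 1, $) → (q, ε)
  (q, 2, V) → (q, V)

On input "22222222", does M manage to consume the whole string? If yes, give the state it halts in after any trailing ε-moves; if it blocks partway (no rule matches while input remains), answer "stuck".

(p, 22222222, $) ⊢ (p, 2222222, V$) ⊢ (p, 2222222, $) ⊢ (p, 222222, V$) ⊢ (p, 222222, $) ⊢ (p, 22222, V$) ⊢ (p, 22222, $) ⊢ (p, 2222, V$) ⊢ (p, 2222, $) ⊢ (p, 222, V$) ⊢ (p, 222, $) ⊢ (p, 22, V$) ⊢ (p, 22, $) ⊢ (p, 2, V$) ⊢ (p, 2, $) ⊢ (p, ε, V$) ⊢ (p, ε, $)
All input consumed; M is in state p.

p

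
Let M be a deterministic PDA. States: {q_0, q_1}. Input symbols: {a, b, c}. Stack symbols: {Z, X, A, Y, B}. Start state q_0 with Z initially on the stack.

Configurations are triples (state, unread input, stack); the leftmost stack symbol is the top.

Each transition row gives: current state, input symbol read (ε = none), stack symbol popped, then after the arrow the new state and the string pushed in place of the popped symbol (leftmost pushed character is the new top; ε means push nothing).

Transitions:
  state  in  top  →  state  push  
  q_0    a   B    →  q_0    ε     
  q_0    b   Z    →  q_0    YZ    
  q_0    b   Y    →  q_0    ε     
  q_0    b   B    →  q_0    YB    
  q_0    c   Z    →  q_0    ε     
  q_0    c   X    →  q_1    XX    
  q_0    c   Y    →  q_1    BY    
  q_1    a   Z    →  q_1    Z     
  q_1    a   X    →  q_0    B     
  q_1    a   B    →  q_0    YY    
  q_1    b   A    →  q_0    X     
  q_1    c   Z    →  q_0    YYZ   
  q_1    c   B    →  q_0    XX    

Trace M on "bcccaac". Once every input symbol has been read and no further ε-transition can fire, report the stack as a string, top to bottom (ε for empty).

(q_0, bcccaac, Z) ⊢ (q_0, cccaac, YZ) ⊢ (q_1, ccaac, BYZ) ⊢ (q_0, caac, XXYZ) ⊢ (q_1, aac, XXXYZ) ⊢ (q_0, ac, BXXYZ) ⊢ (q_0, c, XXYZ) ⊢ (q_1, ε, XXXYZ)
All input consumed in state q_1 with stack XXXYZ.

XXXYZ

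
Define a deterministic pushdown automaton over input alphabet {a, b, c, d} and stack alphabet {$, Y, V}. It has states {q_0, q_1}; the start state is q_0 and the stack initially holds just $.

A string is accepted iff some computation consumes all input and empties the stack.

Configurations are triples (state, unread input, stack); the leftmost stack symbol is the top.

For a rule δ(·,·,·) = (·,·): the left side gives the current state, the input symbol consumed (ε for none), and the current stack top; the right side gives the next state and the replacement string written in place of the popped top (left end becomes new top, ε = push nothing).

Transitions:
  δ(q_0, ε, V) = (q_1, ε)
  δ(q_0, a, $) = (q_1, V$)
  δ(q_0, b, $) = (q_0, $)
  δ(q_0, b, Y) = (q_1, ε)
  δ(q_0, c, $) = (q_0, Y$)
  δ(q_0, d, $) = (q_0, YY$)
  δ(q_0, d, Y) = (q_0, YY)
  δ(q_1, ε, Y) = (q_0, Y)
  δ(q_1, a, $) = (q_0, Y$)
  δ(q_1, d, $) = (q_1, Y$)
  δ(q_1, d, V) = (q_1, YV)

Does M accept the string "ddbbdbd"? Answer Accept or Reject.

Reject

(q_0, ddbbdbd, $)
  read d, top $: go to q_0, push YY$ → (q_0, dbbdbd, YY$)
  read d, top Y: go to q_0, push YY → (q_0, bbdbd, YYY$)
  read b, top Y: go to q_1, push ε → (q_1, bdbd, YY$)
  ε-move, top Y: go to q_0, push Y → (q_0, bdbd, YY$)
  read b, top Y: go to q_1, push ε → (q_1, dbd, Y$)
  ε-move, top Y: go to q_0, push Y → (q_0, dbd, Y$)
  read d, top Y: go to q_0, push YY → (q_0, bd, YY$)
  read b, top Y: go to q_1, push ε → (q_1, d, Y$)
  ε-move, top Y: go to q_0, push Y → (q_0, d, Y$)
  read d, top Y: go to q_0, push YY → (q_0, ε, YY$)
All input consumed; stack is YY$, not empty, and no further ε-move applies.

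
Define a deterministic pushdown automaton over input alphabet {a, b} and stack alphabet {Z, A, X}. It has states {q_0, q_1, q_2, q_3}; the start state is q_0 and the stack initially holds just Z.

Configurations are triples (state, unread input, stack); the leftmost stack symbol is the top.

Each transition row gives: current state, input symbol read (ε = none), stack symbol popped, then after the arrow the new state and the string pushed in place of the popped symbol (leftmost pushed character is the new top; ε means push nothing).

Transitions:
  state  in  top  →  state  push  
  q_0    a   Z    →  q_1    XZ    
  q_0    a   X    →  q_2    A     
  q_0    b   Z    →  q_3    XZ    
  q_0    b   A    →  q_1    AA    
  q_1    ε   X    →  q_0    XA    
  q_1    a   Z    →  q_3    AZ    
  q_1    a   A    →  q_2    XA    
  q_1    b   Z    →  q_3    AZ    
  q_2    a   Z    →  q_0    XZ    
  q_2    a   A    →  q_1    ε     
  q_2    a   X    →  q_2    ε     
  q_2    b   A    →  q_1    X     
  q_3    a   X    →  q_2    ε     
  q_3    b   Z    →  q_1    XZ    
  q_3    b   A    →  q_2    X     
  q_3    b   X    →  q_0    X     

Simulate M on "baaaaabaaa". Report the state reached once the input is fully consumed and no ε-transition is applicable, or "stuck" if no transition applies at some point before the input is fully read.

(q_0, baaaaabaaa, Z)
  read b, top Z: go to q_3, push XZ → (q_3, aaaaabaaa, XZ)
  read a, top X: go to q_2, push ε → (q_2, aaaabaaa, Z)
  read a, top Z: go to q_0, push XZ → (q_0, aaabaaa, XZ)
  read a, top X: go to q_2, push A → (q_2, aabaaa, AZ)
  read a, top A: go to q_1, push ε → (q_1, abaaa, Z)
  read a, top Z: go to q_3, push AZ → (q_3, baaa, AZ)
  read b, top A: go to q_2, push X → (q_2, aaa, XZ)
  read a, top X: go to q_2, push ε → (q_2, aa, Z)
  read a, top Z: go to q_0, push XZ → (q_0, a, XZ)
  read a, top X: go to q_2, push A → (q_2, ε, AZ)
All input consumed; M is in state q_2.

q_2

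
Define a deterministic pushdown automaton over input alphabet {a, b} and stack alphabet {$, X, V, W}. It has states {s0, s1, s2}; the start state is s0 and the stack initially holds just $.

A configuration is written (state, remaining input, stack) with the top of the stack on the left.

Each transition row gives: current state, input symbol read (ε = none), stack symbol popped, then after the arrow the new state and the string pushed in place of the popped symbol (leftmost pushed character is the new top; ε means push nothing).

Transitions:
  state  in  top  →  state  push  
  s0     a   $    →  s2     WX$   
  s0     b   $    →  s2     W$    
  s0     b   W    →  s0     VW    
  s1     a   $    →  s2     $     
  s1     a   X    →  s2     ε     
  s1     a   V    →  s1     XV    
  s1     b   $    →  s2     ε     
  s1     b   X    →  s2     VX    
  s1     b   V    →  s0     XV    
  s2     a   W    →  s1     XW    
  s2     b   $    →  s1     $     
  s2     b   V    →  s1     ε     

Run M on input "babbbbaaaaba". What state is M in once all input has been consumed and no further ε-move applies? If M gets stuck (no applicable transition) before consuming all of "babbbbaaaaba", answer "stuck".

stuck

(s0, babbbbaaaaba, $) ⊢ (s2, abbbbaaaaba, W$) ⊢ (s1, bbbbaaaaba, XW$) ⊢ (s2, bbbaaaaba, VXW$) ⊢ (s1, bbaaaaba, XW$) ⊢ (s2, baaaaba, VXW$) ⊢ (s1, aaaaba, XW$) ⊢ (s2, aaaba, W$) ⊢ (s1, aaba, XW$) ⊢ (s2, aba, W$) ⊢ (s1, ba, XW$) ⊢ (s2, a, VXW$)
No transition for (s2, a, top V); M blocks with input a remaining.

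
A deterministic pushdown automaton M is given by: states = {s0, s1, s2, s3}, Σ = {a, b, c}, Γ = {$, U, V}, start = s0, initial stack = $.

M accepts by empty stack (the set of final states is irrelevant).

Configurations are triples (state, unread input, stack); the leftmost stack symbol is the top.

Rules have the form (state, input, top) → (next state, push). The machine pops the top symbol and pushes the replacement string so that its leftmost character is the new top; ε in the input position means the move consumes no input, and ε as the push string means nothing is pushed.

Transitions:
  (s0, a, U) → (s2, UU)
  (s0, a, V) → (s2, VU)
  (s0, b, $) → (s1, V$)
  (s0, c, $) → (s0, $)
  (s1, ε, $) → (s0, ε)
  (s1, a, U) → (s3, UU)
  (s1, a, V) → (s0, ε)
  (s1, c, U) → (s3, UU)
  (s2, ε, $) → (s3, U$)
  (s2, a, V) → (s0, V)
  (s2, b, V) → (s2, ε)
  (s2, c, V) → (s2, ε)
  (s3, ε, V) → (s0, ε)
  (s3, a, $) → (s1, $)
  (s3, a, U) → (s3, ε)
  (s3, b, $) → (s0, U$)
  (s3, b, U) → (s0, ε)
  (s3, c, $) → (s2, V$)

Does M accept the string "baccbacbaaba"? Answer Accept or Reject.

Reject

(s0, baccbacbaaba, $)
  read b, top $: go to s1, push V$ → (s1, accbacbaaba, V$)
  read a, top V: go to s0, push ε → (s0, ccbacbaaba, $)
  read c, top $: go to s0, push $ → (s0, cbacbaaba, $)
  read c, top $: go to s0, push $ → (s0, bacbaaba, $)
  read b, top $: go to s1, push V$ → (s1, acbaaba, V$)
  read a, top V: go to s0, push ε → (s0, cbaaba, $)
  read c, top $: go to s0, push $ → (s0, baaba, $)
  read b, top $: go to s1, push V$ → (s1, aaba, V$)
  read a, top V: go to s0, push ε → (s0, aba, $)
No transition applies at (s0, aba, $); input not fully consumed.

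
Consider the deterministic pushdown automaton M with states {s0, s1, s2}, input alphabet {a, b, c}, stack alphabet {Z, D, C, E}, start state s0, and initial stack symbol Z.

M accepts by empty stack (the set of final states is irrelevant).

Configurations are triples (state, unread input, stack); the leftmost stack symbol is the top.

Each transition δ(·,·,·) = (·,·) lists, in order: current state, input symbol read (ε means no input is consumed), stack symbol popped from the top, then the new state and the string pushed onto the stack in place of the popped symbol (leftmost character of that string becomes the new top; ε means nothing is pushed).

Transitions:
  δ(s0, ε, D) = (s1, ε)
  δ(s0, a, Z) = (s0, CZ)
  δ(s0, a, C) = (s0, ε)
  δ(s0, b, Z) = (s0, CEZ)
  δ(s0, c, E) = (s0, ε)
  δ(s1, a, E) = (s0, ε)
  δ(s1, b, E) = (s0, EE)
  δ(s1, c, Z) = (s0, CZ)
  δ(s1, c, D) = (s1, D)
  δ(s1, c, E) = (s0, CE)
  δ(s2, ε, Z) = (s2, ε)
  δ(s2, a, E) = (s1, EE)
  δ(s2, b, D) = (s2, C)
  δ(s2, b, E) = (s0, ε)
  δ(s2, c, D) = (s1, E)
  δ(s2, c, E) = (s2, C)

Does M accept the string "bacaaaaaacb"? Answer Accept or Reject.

Reject

(s0, bacaaaaaacb, Z)
  read b, top Z: go to s0, push CEZ → (s0, acaaaaaacb, CEZ)
  read a, top C: go to s0, push ε → (s0, caaaaaacb, EZ)
  read c, top E: go to s0, push ε → (s0, aaaaaacb, Z)
  read a, top Z: go to s0, push CZ → (s0, aaaaacb, CZ)
  read a, top C: go to s0, push ε → (s0, aaaacb, Z)
  read a, top Z: go to s0, push CZ → (s0, aaacb, CZ)
  read a, top C: go to s0, push ε → (s0, aacb, Z)
  read a, top Z: go to s0, push CZ → (s0, acb, CZ)
  read a, top C: go to s0, push ε → (s0, cb, Z)
No transition applies at (s0, cb, Z); input not fully consumed.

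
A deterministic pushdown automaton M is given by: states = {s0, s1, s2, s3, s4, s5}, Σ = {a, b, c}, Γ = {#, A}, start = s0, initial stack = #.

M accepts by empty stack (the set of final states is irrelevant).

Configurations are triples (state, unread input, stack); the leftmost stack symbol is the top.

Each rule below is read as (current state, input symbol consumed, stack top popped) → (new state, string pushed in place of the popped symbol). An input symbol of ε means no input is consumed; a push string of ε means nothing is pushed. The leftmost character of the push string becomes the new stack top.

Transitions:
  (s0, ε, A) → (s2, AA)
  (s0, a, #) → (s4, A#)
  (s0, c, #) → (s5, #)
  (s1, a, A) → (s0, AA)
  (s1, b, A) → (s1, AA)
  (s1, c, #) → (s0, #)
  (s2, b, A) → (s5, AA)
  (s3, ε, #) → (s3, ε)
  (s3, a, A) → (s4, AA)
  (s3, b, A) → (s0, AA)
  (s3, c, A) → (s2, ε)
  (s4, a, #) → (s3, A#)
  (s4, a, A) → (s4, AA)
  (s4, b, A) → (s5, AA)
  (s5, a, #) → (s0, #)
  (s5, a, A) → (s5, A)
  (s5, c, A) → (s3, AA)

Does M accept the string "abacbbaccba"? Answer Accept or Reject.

Reject

(s0, abacbbaccba, #)
  read a, top #: go to s4, push A# → (s4, bacbbaccba, A#)
  read b, top A: go to s5, push AA → (s5, acbbaccba, AA#)
  read a, top A: go to s5, push A → (s5, cbbaccba, AA#)
  read c, top A: go to s3, push AA → (s3, bbaccba, AAA#)
  read b, top A: go to s0, push AA → (s0, baccba, AAAA#)
  ε-move, top A: go to s2, push AA → (s2, baccba, AAAAA#)
  read b, top A: go to s5, push AA → (s5, accba, AAAAAA#)
  read a, top A: go to s5, push A → (s5, ccba, AAAAAA#)
  read c, top A: go to s3, push AA → (s3, cba, AAAAAAA#)
  read c, top A: go to s2, push ε → (s2, ba, AAAAAA#)
  read b, top A: go to s5, push AA → (s5, a, AAAAAAA#)
  read a, top A: go to s5, push A → (s5, ε, AAAAAAA#)
All input consumed; stack is AAAAAAA#, not empty, and no further ε-move applies.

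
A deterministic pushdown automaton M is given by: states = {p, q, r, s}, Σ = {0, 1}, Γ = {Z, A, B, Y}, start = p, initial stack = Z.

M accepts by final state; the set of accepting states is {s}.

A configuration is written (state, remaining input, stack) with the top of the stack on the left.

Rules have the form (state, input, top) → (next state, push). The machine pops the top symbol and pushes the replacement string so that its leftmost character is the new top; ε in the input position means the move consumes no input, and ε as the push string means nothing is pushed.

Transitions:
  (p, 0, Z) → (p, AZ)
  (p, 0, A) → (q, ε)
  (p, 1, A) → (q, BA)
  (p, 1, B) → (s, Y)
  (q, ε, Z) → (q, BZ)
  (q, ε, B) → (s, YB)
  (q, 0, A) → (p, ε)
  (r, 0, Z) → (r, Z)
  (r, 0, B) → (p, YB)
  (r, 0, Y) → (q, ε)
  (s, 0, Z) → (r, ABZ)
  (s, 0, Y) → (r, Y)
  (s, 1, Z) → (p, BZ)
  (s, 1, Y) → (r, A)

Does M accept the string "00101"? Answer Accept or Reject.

(p, 00101, Z)
  read 0, top Z: go to p, push AZ → (p, 0101, AZ)
  read 0, top A: go to q, push ε → (q, 101, Z)
  ε-move, top Z: go to q, push BZ → (q, 101, BZ)
  ε-move, top B: go to s, push YB → (s, 101, YBZ)
  read 1, top Y: go to r, push A → (r, 01, ABZ)
No transition applies at (r, 01, ABZ); input not fully consumed.

Reject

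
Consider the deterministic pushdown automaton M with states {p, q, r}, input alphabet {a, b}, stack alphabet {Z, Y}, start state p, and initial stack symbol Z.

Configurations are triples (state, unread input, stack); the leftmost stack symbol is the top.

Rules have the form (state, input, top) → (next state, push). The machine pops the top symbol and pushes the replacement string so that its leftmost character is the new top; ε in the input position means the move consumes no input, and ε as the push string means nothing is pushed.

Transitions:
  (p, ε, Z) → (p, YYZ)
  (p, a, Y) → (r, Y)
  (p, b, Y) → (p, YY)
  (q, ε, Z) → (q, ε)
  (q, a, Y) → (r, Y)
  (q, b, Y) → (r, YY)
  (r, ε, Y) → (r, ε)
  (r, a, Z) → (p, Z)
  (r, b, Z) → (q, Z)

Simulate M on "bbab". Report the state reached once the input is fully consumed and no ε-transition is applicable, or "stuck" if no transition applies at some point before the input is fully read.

(p, bbab, Z) ⊢ (p, bbab, YYZ) ⊢ (p, bab, YYYZ) ⊢ (p, ab, YYYYZ) ⊢ (r, b, YYYYZ) ⊢ (r, b, YYYZ) ⊢ (r, b, YYZ) ⊢ (r, b, YZ) ⊢ (r, b, Z) ⊢ (q, ε, Z) ⊢ (q, ε, ε)
All input consumed; M is in state q.

q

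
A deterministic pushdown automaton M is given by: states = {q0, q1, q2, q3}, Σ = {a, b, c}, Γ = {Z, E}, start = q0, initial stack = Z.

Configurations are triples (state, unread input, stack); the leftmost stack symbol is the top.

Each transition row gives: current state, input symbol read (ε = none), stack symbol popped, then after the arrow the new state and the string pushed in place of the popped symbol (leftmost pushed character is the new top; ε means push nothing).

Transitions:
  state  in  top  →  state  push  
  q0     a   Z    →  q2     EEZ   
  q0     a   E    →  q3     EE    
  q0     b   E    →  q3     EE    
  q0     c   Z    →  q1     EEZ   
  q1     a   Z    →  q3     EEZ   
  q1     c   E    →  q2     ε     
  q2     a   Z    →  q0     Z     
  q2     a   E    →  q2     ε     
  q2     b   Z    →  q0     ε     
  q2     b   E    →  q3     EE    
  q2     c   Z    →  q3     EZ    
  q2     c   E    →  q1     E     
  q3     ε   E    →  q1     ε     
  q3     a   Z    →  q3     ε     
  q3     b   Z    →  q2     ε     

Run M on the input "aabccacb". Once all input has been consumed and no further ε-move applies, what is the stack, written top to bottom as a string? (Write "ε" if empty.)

(q0, aabccacb, Z)
  read a, top Z: go to q2, push EEZ → (q2, abccacb, EEZ)
  read a, top E: go to q2, push ε → (q2, bccacb, EZ)
  read b, top E: go to q3, push EE → (q3, ccacb, EEZ)
  ε-move, top E: go to q1, push ε → (q1, ccacb, EZ)
  read c, top E: go to q2, push ε → (q2, cacb, Z)
  read c, top Z: go to q3, push EZ → (q3, acb, EZ)
  ε-move, top E: go to q1, push ε → (q1, acb, Z)
  read a, top Z: go to q3, push EEZ → (q3, cb, EEZ)
  ε-move, top E: go to q1, push ε → (q1, cb, EZ)
  read c, top E: go to q2, push ε → (q2, b, Z)
  read b, top Z: go to q0, push ε → (q0, ε, ε)
All input consumed in state q0 with stack ε.

ε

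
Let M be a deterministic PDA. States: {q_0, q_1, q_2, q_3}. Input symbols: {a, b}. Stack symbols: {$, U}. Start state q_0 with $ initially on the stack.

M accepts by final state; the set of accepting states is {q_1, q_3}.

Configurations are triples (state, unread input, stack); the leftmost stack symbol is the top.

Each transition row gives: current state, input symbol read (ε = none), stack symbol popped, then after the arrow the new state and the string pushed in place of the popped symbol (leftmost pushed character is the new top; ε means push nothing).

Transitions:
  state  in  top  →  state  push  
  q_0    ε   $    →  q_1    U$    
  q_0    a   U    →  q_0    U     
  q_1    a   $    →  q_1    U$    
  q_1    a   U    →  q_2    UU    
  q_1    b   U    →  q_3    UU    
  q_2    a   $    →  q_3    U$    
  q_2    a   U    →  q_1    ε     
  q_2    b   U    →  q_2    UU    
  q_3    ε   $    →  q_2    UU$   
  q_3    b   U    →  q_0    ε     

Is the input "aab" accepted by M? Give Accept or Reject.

(q_0, aab, $) ⊢ (q_1, aab, U$) ⊢ (q_2, ab, UU$) ⊢ (q_1, b, U$) ⊢ (q_3, ε, UU$)
All input consumed; state q_3 ∈ F.

Accept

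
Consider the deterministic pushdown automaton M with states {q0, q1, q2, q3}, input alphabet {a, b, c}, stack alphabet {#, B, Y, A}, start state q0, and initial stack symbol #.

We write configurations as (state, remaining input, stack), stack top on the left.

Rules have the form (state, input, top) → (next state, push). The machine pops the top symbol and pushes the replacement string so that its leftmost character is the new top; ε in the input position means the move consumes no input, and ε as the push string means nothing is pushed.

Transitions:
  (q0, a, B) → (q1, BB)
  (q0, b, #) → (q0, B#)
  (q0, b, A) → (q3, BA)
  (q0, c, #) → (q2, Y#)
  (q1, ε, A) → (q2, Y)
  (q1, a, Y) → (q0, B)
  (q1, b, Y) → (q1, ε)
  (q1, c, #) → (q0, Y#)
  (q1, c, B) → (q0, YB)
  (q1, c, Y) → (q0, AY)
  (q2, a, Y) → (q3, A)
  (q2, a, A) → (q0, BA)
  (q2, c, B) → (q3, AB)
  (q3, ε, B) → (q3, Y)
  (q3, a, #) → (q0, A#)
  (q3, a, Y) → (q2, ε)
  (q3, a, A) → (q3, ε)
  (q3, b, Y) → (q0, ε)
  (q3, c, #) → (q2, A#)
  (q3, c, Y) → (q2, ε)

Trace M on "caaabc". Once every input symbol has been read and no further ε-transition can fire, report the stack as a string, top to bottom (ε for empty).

A#

(q0, caaabc, #) ⊢ (q2, aaabc, Y#) ⊢ (q3, aabc, A#) ⊢ (q3, abc, #) ⊢ (q0, bc, A#) ⊢ (q3, c, BA#) ⊢ (q3, c, YA#) ⊢ (q2, ε, A#)
All input consumed in state q2 with stack A#.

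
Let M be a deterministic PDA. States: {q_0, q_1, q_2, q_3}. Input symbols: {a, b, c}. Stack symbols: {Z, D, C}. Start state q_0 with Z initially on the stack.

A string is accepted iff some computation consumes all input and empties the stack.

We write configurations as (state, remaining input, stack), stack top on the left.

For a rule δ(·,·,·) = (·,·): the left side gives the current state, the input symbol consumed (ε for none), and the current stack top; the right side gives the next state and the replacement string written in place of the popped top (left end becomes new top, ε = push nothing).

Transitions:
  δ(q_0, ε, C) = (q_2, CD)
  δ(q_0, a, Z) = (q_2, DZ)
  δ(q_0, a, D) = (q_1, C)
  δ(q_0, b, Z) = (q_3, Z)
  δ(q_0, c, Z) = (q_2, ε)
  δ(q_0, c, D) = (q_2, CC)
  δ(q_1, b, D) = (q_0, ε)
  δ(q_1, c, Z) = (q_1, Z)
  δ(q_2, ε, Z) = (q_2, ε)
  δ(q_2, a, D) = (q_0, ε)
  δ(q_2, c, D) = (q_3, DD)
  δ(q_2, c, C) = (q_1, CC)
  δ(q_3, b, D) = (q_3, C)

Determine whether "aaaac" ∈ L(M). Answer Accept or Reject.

Accept

(q_0, aaaac, Z) ⊢ (q_2, aaac, DZ) ⊢ (q_0, aac, Z) ⊢ (q_2, ac, DZ) ⊢ (q_0, c, Z) ⊢ (q_2, ε, ε)
All input consumed and the stack is empty.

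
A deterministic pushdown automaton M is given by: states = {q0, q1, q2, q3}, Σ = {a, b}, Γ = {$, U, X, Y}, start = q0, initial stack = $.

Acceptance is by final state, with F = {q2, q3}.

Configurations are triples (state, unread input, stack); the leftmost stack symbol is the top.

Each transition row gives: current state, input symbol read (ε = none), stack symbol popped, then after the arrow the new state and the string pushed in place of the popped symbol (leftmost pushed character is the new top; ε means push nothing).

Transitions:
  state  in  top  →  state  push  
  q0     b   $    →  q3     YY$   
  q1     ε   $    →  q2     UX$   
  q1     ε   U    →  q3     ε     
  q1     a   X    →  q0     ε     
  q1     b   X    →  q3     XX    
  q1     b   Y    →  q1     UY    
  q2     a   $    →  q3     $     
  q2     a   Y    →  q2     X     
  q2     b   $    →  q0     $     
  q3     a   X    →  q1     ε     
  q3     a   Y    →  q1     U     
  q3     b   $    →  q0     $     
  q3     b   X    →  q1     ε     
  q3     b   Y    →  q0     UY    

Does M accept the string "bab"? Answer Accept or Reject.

Reject

(q0, bab, $)
  read b, top $: go to q3, push YY$ → (q3, ab, YY$)
  read a, top Y: go to q1, push U → (q1, b, UY$)
  ε-move, top U: go to q3, push ε → (q3, b, Y$)
  read b, top Y: go to q0, push UY → (q0, ε, UY$)
All input consumed; state q0 ∉ F and no further ε-move applies.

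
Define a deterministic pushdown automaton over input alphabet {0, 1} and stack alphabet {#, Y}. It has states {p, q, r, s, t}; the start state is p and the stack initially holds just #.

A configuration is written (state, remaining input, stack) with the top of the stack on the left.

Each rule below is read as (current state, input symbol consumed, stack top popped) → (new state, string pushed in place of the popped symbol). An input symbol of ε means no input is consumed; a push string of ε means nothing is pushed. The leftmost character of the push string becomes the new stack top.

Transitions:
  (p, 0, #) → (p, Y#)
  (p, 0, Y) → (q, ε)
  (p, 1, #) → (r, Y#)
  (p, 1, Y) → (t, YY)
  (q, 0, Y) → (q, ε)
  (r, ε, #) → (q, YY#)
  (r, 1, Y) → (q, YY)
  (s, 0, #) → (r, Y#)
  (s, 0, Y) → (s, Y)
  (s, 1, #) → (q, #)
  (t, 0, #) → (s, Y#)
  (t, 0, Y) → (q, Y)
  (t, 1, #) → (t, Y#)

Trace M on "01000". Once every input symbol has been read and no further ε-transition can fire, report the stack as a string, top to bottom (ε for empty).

(p, 01000, #) ⊢ (p, 1000, Y#) ⊢ (t, 000, YY#) ⊢ (q, 00, YY#) ⊢ (q, 0, Y#) ⊢ (q, ε, #)
All input consumed in state q with stack #.

#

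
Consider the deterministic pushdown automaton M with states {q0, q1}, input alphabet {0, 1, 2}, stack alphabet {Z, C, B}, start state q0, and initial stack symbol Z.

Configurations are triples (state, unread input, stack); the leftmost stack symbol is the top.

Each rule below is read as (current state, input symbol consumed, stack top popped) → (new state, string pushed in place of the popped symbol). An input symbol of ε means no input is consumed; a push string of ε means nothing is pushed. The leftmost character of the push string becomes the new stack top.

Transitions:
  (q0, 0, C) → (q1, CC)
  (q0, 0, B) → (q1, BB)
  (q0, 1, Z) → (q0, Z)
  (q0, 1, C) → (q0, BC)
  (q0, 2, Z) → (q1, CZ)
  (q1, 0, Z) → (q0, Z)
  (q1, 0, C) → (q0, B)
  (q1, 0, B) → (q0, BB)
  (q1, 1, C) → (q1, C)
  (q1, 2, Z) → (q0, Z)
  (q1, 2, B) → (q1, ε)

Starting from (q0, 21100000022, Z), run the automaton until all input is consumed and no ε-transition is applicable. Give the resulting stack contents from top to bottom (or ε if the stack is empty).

BBBBZ

(q0, 21100000022, Z)
  read 2, top Z: go to q1, push CZ → (q1, 1100000022, CZ)
  read 1, top C: go to q1, push C → (q1, 100000022, CZ)
  read 1, top C: go to q1, push C → (q1, 00000022, CZ)
  read 0, top C: go to q0, push B → (q0, 0000022, BZ)
  read 0, top B: go to q1, push BB → (q1, 000022, BBZ)
  read 0, top B: go to q0, push BB → (q0, 00022, BBBZ)
  read 0, top B: go to q1, push BB → (q1, 0022, BBBBZ)
  read 0, top B: go to q0, push BB → (q0, 022, BBBBBZ)
  read 0, top B: go to q1, push BB → (q1, 22, BBBBBBZ)
  read 2, top B: go to q1, push ε → (q1, 2, BBBBBZ)
  read 2, top B: go to q1, push ε → (q1, ε, BBBBZ)
All input consumed in state q1 with stack BBBBZ.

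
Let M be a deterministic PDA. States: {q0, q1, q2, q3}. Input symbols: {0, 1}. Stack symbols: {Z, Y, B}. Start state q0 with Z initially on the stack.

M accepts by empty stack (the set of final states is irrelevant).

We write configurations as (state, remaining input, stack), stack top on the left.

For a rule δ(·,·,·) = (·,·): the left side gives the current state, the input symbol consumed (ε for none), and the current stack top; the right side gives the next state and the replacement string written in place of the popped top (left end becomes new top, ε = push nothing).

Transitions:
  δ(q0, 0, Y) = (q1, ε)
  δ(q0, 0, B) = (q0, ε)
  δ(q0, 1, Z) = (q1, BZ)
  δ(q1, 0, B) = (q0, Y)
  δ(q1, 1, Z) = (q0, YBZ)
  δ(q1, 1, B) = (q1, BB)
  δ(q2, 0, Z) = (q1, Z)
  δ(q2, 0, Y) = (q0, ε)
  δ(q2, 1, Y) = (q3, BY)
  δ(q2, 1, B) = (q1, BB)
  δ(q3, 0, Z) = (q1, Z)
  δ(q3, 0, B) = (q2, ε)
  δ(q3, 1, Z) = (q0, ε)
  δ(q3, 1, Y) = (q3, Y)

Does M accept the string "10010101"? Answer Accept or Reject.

(q0, 10010101, Z)
  read 1, top Z: go to q1, push BZ → (q1, 0010101, BZ)
  read 0, top B: go to q0, push Y → (q0, 010101, YZ)
  read 0, top Y: go to q1, push ε → (q1, 10101, Z)
  read 1, top Z: go to q0, push YBZ → (q0, 0101, YBZ)
  read 0, top Y: go to q1, push ε → (q1, 101, BZ)
  read 1, top B: go to q1, push BB → (q1, 01, BBZ)
  read 0, top B: go to q0, push Y → (q0, 1, YBZ)
No transition applies at (q0, 1, YBZ); input not fully consumed.

Reject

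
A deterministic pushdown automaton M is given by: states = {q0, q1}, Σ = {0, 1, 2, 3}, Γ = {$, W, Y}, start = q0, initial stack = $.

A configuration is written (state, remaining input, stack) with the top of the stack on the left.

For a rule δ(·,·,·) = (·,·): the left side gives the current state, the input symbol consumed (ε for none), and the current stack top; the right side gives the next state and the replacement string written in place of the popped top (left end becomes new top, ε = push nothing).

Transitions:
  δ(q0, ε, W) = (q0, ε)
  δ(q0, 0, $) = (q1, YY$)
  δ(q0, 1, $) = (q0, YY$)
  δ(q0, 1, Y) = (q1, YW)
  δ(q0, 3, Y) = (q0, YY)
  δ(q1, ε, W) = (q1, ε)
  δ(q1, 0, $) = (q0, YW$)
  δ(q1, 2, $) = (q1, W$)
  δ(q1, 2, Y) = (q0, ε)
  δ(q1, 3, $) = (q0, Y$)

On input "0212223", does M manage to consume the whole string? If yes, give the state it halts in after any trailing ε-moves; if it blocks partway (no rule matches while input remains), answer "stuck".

(q0, 0212223, $)
  read 0, top $: go to q1, push YY$ → (q1, 212223, YY$)
  read 2, top Y: go to q0, push ε → (q0, 12223, Y$)
  read 1, top Y: go to q1, push YW → (q1, 2223, YW$)
  read 2, top Y: go to q0, push ε → (q0, 223, W$)
  ε-move, top W: go to q0, push ε → (q0, 223, $)
No transition for (q0, 2, top $); M blocks with input 223 remaining.

stuck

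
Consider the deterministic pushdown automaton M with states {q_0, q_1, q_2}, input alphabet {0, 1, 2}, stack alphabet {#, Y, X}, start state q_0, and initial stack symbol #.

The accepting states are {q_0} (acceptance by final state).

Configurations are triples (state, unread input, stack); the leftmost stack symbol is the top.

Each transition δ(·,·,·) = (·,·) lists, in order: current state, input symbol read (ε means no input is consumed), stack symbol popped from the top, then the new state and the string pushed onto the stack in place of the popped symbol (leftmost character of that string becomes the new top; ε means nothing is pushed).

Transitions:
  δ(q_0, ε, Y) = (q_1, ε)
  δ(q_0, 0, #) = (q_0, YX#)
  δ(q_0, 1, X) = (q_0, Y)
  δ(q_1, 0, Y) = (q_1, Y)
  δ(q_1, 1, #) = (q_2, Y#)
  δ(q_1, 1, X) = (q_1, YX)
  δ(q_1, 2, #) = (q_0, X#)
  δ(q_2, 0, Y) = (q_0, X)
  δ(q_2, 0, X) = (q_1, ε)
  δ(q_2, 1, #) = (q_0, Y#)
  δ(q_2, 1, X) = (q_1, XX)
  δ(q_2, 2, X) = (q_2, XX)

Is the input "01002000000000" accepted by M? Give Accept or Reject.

Reject

(q_0, 01002000000000, #)
  read 0, top #: go to q_0, push YX# → (q_0, 1002000000000, YX#)
  ε-move, top Y: go to q_1, push ε → (q_1, 1002000000000, X#)
  read 1, top X: go to q_1, push YX → (q_1, 002000000000, YX#)
  read 0, top Y: go to q_1, push Y → (q_1, 02000000000, YX#)
  read 0, top Y: go to q_1, push Y → (q_1, 2000000000, YX#)
No transition applies at (q_1, 2000000000, YX#); input not fully consumed.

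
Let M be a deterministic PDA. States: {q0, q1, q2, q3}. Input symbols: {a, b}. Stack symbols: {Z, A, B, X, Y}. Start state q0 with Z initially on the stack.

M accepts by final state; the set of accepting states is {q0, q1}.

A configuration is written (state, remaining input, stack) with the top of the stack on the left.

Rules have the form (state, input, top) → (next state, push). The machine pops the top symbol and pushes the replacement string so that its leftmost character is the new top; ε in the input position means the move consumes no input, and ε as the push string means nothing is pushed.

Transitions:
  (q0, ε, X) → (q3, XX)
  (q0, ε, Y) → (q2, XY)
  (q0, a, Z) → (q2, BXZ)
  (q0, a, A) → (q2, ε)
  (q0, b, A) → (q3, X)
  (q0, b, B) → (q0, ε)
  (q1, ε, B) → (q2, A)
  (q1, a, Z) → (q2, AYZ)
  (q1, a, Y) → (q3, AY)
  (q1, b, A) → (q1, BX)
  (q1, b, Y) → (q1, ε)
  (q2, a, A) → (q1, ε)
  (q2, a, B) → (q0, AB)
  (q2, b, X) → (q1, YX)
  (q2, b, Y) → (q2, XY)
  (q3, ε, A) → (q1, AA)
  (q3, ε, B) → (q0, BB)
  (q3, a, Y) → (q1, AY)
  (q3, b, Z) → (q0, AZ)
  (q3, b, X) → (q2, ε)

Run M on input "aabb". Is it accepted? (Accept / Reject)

(q0, aabb, Z)
  read a, top Z: go to q2, push BXZ → (q2, abb, BXZ)
  read a, top B: go to q0, push AB → (q0, bb, ABXZ)
  read b, top A: go to q3, push X → (q3, b, XBXZ)
  read b, top X: go to q2, push ε → (q2, ε, BXZ)
All input consumed; state q2 ∉ F and no further ε-move applies.

Reject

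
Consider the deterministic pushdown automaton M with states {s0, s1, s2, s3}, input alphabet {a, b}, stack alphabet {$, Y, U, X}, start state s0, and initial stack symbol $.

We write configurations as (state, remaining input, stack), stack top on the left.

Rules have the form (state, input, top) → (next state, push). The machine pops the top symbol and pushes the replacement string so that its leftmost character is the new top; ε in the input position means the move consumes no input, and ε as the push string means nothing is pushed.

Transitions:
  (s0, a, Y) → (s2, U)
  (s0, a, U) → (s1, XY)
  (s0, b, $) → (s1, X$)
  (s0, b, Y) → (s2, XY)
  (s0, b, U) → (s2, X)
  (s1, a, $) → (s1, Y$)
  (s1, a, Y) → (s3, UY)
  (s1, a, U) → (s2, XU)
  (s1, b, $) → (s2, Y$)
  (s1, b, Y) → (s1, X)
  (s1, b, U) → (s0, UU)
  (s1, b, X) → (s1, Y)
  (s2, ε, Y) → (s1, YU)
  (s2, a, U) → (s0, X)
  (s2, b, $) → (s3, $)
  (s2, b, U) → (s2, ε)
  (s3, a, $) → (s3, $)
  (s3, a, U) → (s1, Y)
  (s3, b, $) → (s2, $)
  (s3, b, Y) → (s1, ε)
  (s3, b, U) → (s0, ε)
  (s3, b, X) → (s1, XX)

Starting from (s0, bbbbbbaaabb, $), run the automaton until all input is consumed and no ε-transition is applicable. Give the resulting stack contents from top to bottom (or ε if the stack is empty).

(s0, bbbbbbaaabb, $) ⊢ (s1, bbbbbaaabb, X$) ⊢ (s1, bbbbaaabb, Y$) ⊢ (s1, bbbaaabb, X$) ⊢ (s1, bbaaabb, Y$) ⊢ (s1, baaabb, X$) ⊢ (s1, aaabb, Y$) ⊢ (s3, aabb, UY$) ⊢ (s1, abb, YY$) ⊢ (s3, bb, UYY$) ⊢ (s0, b, YY$) ⊢ (s2, ε, XYY$)
All input consumed in state s2 with stack XYY$.

XYY$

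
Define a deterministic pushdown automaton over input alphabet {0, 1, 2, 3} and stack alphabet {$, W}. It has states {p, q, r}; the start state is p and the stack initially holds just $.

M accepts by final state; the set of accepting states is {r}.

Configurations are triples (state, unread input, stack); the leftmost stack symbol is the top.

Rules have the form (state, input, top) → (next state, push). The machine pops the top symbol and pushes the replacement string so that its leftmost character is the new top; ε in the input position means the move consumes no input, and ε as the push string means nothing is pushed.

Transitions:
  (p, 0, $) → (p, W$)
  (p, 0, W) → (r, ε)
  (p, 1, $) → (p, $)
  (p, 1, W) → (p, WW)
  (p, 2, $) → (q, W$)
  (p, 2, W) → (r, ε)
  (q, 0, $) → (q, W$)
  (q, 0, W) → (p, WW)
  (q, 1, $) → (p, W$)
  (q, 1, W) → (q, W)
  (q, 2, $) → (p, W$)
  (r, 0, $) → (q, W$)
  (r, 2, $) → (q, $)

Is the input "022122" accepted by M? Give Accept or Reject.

Reject

(p, 022122, $)
  read 0, top $: go to p, push W$ → (p, 22122, W$)
  read 2, top W: go to r, push ε → (r, 2122, $)
  read 2, top $: go to q, push $ → (q, 122, $)
  read 1, top $: go to p, push W$ → (p, 22, W$)
  read 2, top W: go to r, push ε → (r, 2, $)
  read 2, top $: go to q, push $ → (q, ε, $)
All input consumed; state q ∉ F and no further ε-move applies.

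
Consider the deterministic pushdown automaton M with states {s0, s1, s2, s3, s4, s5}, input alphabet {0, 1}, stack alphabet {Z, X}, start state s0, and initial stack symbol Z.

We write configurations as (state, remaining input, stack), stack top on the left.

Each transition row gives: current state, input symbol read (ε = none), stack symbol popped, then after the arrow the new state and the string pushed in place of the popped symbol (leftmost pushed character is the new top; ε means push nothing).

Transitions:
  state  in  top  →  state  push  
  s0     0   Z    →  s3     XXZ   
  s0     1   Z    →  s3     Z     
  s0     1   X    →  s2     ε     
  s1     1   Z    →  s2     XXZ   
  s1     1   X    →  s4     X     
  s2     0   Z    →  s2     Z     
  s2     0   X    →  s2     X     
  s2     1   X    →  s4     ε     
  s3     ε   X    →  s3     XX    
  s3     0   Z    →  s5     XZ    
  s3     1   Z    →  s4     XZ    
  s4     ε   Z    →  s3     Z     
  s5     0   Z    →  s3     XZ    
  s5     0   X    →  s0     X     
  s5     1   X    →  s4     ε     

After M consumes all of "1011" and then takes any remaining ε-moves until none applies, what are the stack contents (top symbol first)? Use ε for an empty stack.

(s0, 1011, Z) ⊢ (s3, 011, Z) ⊢ (s5, 11, XZ) ⊢ (s4, 1, Z) ⊢ (s3, 1, Z) ⊢ (s4, ε, XZ)
All input consumed in state s4 with stack XZ.

XZ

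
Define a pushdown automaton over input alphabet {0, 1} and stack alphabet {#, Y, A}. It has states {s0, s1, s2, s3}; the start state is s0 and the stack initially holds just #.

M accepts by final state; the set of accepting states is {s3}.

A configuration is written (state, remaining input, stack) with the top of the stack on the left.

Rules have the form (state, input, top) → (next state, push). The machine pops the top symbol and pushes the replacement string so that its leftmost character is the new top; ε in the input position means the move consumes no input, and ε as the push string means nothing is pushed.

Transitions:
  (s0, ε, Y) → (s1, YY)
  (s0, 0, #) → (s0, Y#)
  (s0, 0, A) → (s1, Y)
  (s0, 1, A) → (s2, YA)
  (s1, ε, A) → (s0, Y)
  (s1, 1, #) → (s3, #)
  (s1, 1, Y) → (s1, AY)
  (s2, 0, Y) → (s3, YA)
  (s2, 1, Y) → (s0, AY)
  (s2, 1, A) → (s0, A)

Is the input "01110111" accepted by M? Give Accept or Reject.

No computation consumes all input and reaches a final state.

Reject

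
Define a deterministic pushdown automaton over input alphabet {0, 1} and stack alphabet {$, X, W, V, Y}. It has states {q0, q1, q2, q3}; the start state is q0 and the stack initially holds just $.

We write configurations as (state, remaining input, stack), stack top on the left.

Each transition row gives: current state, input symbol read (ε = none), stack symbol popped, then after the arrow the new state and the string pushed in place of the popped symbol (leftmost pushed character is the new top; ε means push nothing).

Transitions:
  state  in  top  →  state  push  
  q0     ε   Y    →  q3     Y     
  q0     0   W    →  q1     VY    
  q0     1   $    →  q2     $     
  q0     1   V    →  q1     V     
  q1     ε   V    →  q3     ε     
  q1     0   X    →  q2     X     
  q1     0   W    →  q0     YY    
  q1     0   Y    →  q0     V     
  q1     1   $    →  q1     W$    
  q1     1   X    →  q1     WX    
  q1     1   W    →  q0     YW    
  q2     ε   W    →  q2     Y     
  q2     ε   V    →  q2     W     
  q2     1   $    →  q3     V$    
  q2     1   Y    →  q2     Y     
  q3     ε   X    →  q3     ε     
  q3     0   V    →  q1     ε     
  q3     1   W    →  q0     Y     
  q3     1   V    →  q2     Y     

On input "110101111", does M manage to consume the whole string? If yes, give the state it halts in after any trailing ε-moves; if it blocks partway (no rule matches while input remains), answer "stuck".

stuck

(q0, 110101111, $)
  read 1, top $: go to q2, push $ → (q2, 10101111, $)
  read 1, top $: go to q3, push V$ → (q3, 0101111, V$)
  read 0, top V: go to q1, push ε → (q1, 101111, $)
  read 1, top $: go to q1, push W$ → (q1, 01111, W$)
  read 0, top W: go to q0, push YY → (q0, 1111, YY$)
  ε-move, top Y: go to q3, push Y → (q3, 1111, YY$)
No transition for (q3, 1, top Y); M blocks with input 1111 remaining.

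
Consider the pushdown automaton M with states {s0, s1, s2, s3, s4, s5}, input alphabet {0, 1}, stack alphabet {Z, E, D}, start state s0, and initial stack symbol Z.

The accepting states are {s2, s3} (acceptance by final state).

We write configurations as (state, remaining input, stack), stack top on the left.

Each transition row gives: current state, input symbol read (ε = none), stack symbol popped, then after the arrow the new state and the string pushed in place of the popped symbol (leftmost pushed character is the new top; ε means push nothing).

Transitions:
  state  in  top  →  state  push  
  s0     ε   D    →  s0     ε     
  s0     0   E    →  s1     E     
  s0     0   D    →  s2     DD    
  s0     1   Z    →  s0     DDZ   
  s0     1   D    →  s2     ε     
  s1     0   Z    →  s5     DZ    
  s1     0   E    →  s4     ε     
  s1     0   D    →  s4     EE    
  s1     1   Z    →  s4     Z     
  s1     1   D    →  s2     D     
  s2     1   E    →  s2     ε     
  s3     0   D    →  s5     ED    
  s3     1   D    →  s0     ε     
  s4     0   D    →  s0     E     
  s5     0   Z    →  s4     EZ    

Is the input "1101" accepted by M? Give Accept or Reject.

No computation consumes all input and reaches a final state.

Reject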